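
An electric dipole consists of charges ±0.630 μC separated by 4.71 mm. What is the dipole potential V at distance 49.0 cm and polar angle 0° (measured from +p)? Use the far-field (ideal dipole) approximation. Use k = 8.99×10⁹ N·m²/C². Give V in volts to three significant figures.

Dipole moment p = qd = (6.30×10⁻⁷ C)(0.00471 m) = 2.967×10⁻⁹ C·m.
The dipole potential is V = kp cosθ / r².
V = (8.99×10⁹)(2.967×10⁻⁹)·cos0° / (0.490)² = 111.1 V.

V ≈ 111 V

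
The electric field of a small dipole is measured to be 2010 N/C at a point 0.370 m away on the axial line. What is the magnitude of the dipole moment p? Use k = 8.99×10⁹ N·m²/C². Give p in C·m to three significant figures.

p ≈ 5.66×10⁻⁹ C·m

On axis E = 2kp/r³, so p = Er³/(2k).
p = (2010)·(0.370)³ / (2·8.99×10⁹) = 5.663×10⁻⁹ C·m.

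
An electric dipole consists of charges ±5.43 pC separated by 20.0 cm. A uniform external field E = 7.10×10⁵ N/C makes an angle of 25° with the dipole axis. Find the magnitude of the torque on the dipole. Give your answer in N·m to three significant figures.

Dipole moment p = qd = (5.43×10⁻¹² C)(0.200 m) = 1.086×10⁻¹² C·m.
Torque on an electric dipole: τ = pE sinθ.
τ = (1.086×10⁻¹²)(7.10×10⁵)·sin25° = 3.259×10⁻⁷ N·m.

τ ≈ 3.26×10⁻⁷ N·m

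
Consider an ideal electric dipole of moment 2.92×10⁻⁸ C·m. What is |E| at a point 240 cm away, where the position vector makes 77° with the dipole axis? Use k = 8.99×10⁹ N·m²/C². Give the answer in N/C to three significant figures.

E ≈ 20.4 N/C

At angle θ the dipole field magnitude is E = (kp/r³)·√(1 + 3cos²θ).
kp/r³ = (8.99×10⁹)(2.92×10⁻⁸) / (2.40)³ = 18.99 N/C.
√(1 + 3cos²77°) = √(1 + 3·0.0506) = √1.1518 ≈ 1.0732.
E ≈ 18.99 × 1.073 = 20.38 N/C.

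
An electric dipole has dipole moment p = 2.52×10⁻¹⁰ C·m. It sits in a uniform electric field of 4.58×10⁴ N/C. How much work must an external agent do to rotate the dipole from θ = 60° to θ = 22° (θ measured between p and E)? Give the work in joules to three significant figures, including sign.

W_ext = ΔU = U(θ₂) − U(θ₁) = −pE cosθ₂ − (−pE cosθ₁) = pE(cosθ₁ − cosθ₂).
W = (2.52×10⁻¹⁰)(4.58×10⁴)·(cos60° − cos22°) = (1.154×10⁻⁵)·(-0.4272) = -4.930×10⁻⁶ J.

W ≈ -4.93×10⁻⁶ J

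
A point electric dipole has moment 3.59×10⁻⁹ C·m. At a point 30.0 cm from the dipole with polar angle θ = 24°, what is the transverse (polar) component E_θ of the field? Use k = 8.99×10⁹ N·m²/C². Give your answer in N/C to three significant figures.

E_θ ≈ 486 N/C

For a dipole, E_θ = (kp sinθ)/r³.
kp/r³ = (8.99×10⁹)(3.59×10⁻⁹)/(0.300)³ = 1195 N/C.
E_θ = 1195·sin24° = 486.2 N/C.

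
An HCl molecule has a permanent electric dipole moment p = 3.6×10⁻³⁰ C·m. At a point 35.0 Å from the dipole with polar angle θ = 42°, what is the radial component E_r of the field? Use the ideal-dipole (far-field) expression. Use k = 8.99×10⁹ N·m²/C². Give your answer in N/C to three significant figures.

E_r ≈ 1.12×10⁶ N/C

For a dipole, E_r = (2kp cosθ)/r³.
kp/r³ = (8.99×10⁹)(3.60×10⁻³⁰)/(3.50×10⁻⁹)³ = 7.548×10⁵ N/C.
E_r = 2·7.548×10⁵·cos42° = 1.122×10⁶ N/C.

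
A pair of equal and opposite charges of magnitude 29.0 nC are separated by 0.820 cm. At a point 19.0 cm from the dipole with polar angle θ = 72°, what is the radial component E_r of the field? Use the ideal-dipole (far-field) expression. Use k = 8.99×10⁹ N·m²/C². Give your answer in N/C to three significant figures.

E_r ≈ 193 N/C

Dipole moment p = qd = (2.90×10⁻⁸ C)(0.00820 m) = 2.378×10⁻¹⁰ C·m.
For a dipole, E_r = (2kp cosθ)/r³.
kp/r³ = (8.99×10⁹)(2.378×10⁻¹⁰)/(0.190)³ = 311.7 N/C.
E_r = 2·311.7·cos72° = 192.6 N/C.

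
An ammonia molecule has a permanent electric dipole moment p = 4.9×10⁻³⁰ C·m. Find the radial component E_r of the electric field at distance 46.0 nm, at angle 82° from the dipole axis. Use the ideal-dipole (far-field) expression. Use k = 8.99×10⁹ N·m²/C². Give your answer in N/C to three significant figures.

E_r ≈ 126 N/C

For a dipole, E_r = (2kp cosθ)/r³.
kp/r³ = (8.99×10⁹)(4.90×10⁻³⁰)/(4.60×10⁻⁸)³ = 452.6 N/C.
E_r = 2·452.6·cos82° = 126.0 N/C.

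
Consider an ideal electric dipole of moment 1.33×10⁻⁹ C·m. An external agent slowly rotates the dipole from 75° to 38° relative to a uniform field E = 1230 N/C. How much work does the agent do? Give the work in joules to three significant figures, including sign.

W ≈ -8.66×10⁻⁷ J

W_ext = ΔU = U(θ₂) − U(θ₁) = −pE cosθ₂ − (−pE cosθ₁) = pE(cosθ₁ − cosθ₂).
W = (1.33×10⁻⁹)(1230)·(cos75° − cos38°) = (1.636×10⁻⁶)·(-0.5292) = -8.657×10⁻⁷ J.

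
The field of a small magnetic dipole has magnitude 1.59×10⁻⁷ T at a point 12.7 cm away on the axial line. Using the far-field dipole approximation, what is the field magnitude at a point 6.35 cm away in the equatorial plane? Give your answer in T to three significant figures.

Dipole fields scale as 1/r³ in the far field.
The axial field is twice the equatorial field at the same r, so the geometry factor is 1/2.
B₂ = B₁ · (1/2) · (r₁/r₂)³ = 1.59×10⁻⁷ · 0.5 · (12.7/6.35)³.
(r₁/r₂)³ = (2)³ = 8.
B₂ ≈ 6.360×10⁻⁷ T.

B ≈ 6.36×10⁻⁷ T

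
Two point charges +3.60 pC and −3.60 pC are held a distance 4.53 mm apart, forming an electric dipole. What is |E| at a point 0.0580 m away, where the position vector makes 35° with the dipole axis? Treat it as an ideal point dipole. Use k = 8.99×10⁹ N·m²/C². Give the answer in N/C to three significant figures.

E ≈ 1.30 N/C

Dipole moment p = qd = (3.60×10⁻¹² C)(0.00453 m) = 1.631×10⁻¹⁴ C·m.
At angle θ the dipole field magnitude is E = (kp/r³)·√(1 + 3cos²θ).
kp/r³ = (8.99×10⁹)(1.631×10⁻¹⁴) / (0.0580)³ = 0.7515 N/C.
√(1 + 3cos²35°) = √(1 + 3·0.6710) = √3.0130 ≈ 1.7358.
E ≈ 0.7515 × 1.736 = 1.304 N/C.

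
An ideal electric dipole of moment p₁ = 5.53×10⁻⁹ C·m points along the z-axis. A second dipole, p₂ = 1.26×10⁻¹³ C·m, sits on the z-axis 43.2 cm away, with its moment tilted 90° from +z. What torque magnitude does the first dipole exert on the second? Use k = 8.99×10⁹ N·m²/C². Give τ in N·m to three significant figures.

τ ≈ 1.55×10⁻¹⁰ N·m

The second dipole sits on the axis of the first, so the field there is axial: E₁ = 2kp₁/r³ along +z.
E₁ = 2(8.99×10⁹)(5.53×10⁻⁹)/(0.432)³ = 1233 N/C.
Torque on the second dipole: τ = p₂ E₁ sinθ.
τ = (1.26×10⁻¹³)(1233)·sin90° = 1.554×10⁻¹⁰ N·m.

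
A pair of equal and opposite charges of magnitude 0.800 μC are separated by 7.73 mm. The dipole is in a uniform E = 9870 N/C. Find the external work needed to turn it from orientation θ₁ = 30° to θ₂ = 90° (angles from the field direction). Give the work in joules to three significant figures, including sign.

W ≈ 5.29×10⁻⁵ J

Dipole moment p = qd = (8.00×10⁻⁷ C)(0.00773 m) = 6.184×10⁻⁹ C·m.
W_ext = ΔU = U(θ₂) − U(θ₁) = −pE cosθ₂ − (−pE cosθ₁) = pE(cosθ₁ − cosθ₂).
W = (6.184×10⁻⁹)(9870)·(cos30° − cos90°) = (6.104×10⁻⁵)·(+0.8660) = 5.286×10⁻⁵ J.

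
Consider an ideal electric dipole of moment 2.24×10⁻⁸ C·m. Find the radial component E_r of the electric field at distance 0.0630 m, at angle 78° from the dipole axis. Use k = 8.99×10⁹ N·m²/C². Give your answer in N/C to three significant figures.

For a dipole, E_r = (2kp cosθ)/r³.
kp/r³ = (8.99×10⁹)(2.24×10⁻⁸)/(0.0630)³ = 8.054×10⁵ N/C.
E_r = 2·8.054×10⁵·cos78° = 3.349×10⁵ N/C.

E_r ≈ 3.35×10⁵ N/C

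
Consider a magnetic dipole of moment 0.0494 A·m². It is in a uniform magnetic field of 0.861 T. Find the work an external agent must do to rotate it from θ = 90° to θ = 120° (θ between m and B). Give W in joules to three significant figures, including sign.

W ≈ 0.0213 J

W_ext = ΔU = −mB cosθ₂ + mB cosθ₁ = mB(cosθ₁ − cosθ₂).
W = (0.0494)(0.861)·(cos90° − cos120°) = (0.04253)·(+0.5000) = 0.02127 J.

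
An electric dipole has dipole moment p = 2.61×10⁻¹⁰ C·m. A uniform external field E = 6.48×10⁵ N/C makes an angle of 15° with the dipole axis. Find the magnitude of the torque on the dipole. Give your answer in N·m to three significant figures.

Torque on an electric dipole: τ = pE sinθ.
τ = (2.61×10⁻¹⁰)(6.48×10⁵)·sin15° = 4.377×10⁻⁵ N·m.

τ ≈ 4.38×10⁻⁵ N·m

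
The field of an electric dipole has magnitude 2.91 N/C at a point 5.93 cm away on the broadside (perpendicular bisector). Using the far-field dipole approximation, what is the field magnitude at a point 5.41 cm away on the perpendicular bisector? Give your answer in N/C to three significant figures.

E ≈ 3.83 N/C

Dipole fields scale as 1/r³ in the far field; the geometry is the same at both points.
E₂ = E₁ · (r₁/r₂)³ = 2.91 · (5.93/5.41)³.
(r₁/r₂)³ = (1.096)³ = 1.317.
E₂ ≈ 3.832 N/C.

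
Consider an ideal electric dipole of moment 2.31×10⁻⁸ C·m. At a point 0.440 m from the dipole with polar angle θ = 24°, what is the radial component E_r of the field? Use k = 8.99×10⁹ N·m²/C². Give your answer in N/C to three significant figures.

For a dipole, E_r = (2kp cosθ)/r³.
kp/r³ = (8.99×10⁹)(2.31×10⁻⁸)/(0.440)³ = 2438 N/C.
E_r = 2·2438·cos24° = 4454 N/C.

E_r ≈ 4450 N/C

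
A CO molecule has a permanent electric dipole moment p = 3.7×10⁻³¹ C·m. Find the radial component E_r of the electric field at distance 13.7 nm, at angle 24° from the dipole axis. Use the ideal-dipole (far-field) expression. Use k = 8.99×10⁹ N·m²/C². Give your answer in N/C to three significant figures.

For a dipole, E_r = (2kp cosθ)/r³.
kp/r³ = (8.99×10⁹)(3.70×10⁻³¹)/(1.37×10⁻⁸)³ = 1294 N/C.
E_r = 2·1294·cos24° = 2364 N/C.

E_r ≈ 2360 N/C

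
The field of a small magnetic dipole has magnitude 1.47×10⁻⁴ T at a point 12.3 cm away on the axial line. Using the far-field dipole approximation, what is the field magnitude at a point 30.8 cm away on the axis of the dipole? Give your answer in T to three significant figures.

B ≈ 9.36×10⁻⁶ T

Dipole fields scale as 1/r³ in the far field; the geometry is the same at both points.
B₂ = B₁ · (r₁/r₂)³ = 1.47×10⁻⁴ · (12.3/30.8)³.
(r₁/r₂)³ = (0.3994)³ = 0.06369.
B₂ ≈ 9.362×10⁻⁶ T.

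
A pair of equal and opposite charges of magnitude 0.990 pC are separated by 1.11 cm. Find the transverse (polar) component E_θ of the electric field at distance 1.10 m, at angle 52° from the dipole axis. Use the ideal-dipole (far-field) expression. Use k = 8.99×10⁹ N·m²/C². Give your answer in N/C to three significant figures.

Dipole moment p = qd = (9.90×10⁻¹³ C)(0.0111 m) = 1.099×10⁻¹⁴ C·m.
For a dipole, E_θ = (kp sinθ)/r³.
kp/r³ = (8.99×10⁹)(1.099×10⁻¹⁴)/(1.10)³ = 7.423×10⁻⁵ N/C.
E_θ = 7.423×10⁻⁵·sin52° = 5.849×10⁻⁵ N/C.

E_θ ≈ 5.85×10⁻⁵ N/C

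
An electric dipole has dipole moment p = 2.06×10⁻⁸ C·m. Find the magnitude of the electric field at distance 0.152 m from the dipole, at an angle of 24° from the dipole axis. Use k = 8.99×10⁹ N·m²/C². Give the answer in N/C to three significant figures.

At angle θ the dipole field magnitude is E = (kp/r³)·√(1 + 3cos²θ).
kp/r³ = (8.99×10⁹)(2.06×10⁻⁸) / (0.152)³ = 5.273×10⁴ N/C.
√(1 + 3cos²24°) = √(1 + 3·0.8346) = √3.5037 ≈ 1.8718.
E ≈ 5.273×10⁴ × 1.872 = 9.871×10⁴ N/C.

E ≈ 9.87×10⁴ N/C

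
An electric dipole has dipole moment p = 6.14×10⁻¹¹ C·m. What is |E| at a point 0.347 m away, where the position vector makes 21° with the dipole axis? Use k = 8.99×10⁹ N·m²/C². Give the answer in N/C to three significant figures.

E ≈ 25.1 N/C

At angle θ the dipole field magnitude is E = (kp/r³)·√(1 + 3cos²θ).
kp/r³ = (8.99×10⁹)(6.14×10⁻¹¹) / (0.347)³ = 13.21 N/C.
√(1 + 3cos²21°) = √(1 + 3·0.8716) = √3.6147 ≈ 1.9012.
E ≈ 13.21 × 1.901 = 25.12 N/C.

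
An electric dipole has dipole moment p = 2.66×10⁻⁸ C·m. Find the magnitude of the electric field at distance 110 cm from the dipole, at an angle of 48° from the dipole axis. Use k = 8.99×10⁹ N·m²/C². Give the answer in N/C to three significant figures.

At angle θ the dipole field magnitude is E = (kp/r³)·√(1 + 3cos²θ).
kp/r³ = (8.99×10⁹)(2.66×10⁻⁸) / (1.10)³ = 179.7 N/C.
√(1 + 3cos²48°) = √(1 + 3·0.4477) = √2.3432 ≈ 1.5308.
E ≈ 179.7 × 1.531 = 275.0 N/C.

E ≈ 275 N/C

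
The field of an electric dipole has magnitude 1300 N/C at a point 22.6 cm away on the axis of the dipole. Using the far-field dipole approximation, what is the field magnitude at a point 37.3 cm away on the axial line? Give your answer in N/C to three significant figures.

E ≈ 289 N/C

Dipole fields scale as 1/r³ in the far field; the geometry is the same at both points.
E₂ = E₁ · (r₁/r₂)³ = 1300 · (22.6/37.3)³.
(r₁/r₂)³ = (0.6059)³ = 0.2224.
E₂ ≈ 289.2 N/C.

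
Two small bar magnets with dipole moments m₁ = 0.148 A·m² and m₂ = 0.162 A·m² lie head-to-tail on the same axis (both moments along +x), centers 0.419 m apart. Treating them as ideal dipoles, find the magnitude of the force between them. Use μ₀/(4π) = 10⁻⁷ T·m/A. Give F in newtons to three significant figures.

F ≈ 4.67×10⁻⁷ N

On-axis B of dipole 1: B = (μ₀/4π)·2m₁/r³. Force on dipole 2: F = m₂·dB/dr.
dB/dr = −(μ₀/4π)·6m₁/r⁴, so |F| = (μ₀/4π)·6m₁m₂/r⁴.
F = 6(10⁻⁷)(0.148)(0.162)/(0.419)⁴ = 4.667×10⁻⁷ N.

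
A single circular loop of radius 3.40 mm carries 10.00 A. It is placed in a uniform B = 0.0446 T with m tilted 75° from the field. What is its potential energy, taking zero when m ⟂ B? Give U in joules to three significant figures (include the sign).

U ≈ -4.19×10⁻⁶ J

Magnetic moment m = IA = Iπa² = (10.0)·π·(0.00340)² = 3.632×10⁻⁴ A·m².
U = −m·B = −mB cosθ.
U = −(3.632×10⁻⁴)(0.0446)·cos75° = -4.193×10⁻⁶ J.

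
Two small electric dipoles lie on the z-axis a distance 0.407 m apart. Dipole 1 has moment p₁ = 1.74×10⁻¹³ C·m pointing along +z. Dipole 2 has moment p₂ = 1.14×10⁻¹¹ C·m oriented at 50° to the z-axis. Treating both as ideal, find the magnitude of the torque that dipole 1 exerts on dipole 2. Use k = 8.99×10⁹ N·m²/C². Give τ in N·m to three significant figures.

τ ≈ 4.05×10⁻¹³ N·m

The second dipole sits on the axis of the first, so the field there is axial: E₁ = 2kp₁/r³ along +z.
E₁ = 2(8.99×10⁹)(1.74×10⁻¹³)/(0.407)³ = 0.04640 N/C.
Torque on the second dipole: τ = p₂ E₁ sinθ.
τ = (1.14×10⁻¹¹)(0.04640)·sin50° = 4.052×10⁻¹³ N·m.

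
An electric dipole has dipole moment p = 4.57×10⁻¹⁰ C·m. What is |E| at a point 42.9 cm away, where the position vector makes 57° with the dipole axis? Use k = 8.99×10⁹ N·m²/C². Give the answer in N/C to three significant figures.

At angle θ the dipole field magnitude is E = (kp/r³)·√(1 + 3cos²θ).
kp/r³ = (8.99×10⁹)(4.57×10⁻¹⁰) / (0.429)³ = 52.04 N/C.
√(1 + 3cos²57°) = √(1 + 3·0.2966) = √1.8899 ≈ 1.3747.
E ≈ 52.04 × 1.375 = 71.54 N/C.

E ≈ 71.5 N/C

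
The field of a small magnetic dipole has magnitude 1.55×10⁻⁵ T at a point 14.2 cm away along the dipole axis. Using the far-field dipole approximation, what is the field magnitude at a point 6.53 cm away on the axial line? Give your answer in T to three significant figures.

B ≈ 1.59×10⁻⁴ T

Dipole fields scale as 1/r³ in the far field; the geometry is the same at both points.
B₂ = B₁ · (r₁/r₂)³ = 1.55×10⁻⁵ · (14.2/6.53)³.
(r₁/r₂)³ = (2.175)³ = 10.28.
B₂ ≈ 1.594×10⁻⁴ T.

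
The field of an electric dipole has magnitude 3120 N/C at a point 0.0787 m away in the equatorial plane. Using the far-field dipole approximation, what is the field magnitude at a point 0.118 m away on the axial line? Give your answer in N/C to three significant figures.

E ≈ 1850 N/C

Dipole fields scale as 1/r³ in the far field.
The axial field is twice the equatorial field at the same r, so the geometry factor is 2/1.
E₂ = E₁ · (2/1) · (r₁/r₂)³ = 3120 · 2 · (0.0787/0.118)³.
(r₁/r₂)³ = (0.6669)³ = 0.2967.
E₂ ≈ 1851 N/C.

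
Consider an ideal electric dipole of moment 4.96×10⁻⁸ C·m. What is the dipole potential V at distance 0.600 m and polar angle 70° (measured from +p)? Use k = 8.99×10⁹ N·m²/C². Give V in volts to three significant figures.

The dipole potential is V = kp cosθ / r².
V = (8.99×10⁹)(4.96×10⁻⁸)·cos70° / (0.600)² = 423.6 V.

V ≈ 424 V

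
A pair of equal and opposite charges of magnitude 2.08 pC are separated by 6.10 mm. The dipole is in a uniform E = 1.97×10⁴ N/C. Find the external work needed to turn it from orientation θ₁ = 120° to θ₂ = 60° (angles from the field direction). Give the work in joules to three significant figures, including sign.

W ≈ -2.50×10⁻¹⁰ J

Dipole moment p = qd = (2.08×10⁻¹² C)(0.00610 m) = 1.269×10⁻¹⁴ C·m.
W_ext = ΔU = U(θ₂) − U(θ₁) = −pE cosθ₂ − (−pE cosθ₁) = pE(cosθ₁ − cosθ₂).
W = (1.269×10⁻¹⁴)(1.97×10⁴)·(cos120° − cos60°) = (2.500×10⁻¹⁰)·(-1.0000) = -2.500×10⁻¹⁰ J.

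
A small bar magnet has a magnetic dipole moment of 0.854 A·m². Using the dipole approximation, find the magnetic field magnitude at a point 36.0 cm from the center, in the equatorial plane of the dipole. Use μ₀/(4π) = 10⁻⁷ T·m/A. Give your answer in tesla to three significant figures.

In the equatorial plane B = (μ₀/4π)·m/r³ (half the axial value).
B = (10⁻⁷)·(0.854) / (0.360)³ = 1.830×10⁻⁶ T.

B ≈ 1.83×10⁻⁶ T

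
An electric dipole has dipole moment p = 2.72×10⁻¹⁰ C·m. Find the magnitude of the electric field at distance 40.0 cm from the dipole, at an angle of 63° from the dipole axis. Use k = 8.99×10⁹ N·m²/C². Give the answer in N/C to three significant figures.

At angle θ the dipole field magnitude is E = (kp/r³)·√(1 + 3cos²θ).
kp/r³ = (8.99×10⁹)(2.72×10⁻¹⁰) / (0.400)³ = 38.21 N/C.
√(1 + 3cos²63°) = √(1 + 3·0.2061) = √1.6183 ≈ 1.2721.
E ≈ 38.21 × 1.272 = 48.61 N/C.

E ≈ 48.6 N/C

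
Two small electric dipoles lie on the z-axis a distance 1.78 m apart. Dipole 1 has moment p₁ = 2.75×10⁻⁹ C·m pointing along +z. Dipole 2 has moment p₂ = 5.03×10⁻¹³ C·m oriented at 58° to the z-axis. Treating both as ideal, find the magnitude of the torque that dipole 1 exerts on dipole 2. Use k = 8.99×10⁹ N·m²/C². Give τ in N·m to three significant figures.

The second dipole sits on the axis of the first, so the field there is axial: E₁ = 2kp₁/r³ along +z.
E₁ = 2(8.99×10⁹)(2.75×10⁻⁹)/(1.78)³ = 8.767 N/C.
Torque on the second dipole: τ = p₂ E₁ sinθ.
τ = (5.03×10⁻¹³)(8.767)·sin58° = 3.740×10⁻¹² N·m.

τ ≈ 3.74×10⁻¹² N·m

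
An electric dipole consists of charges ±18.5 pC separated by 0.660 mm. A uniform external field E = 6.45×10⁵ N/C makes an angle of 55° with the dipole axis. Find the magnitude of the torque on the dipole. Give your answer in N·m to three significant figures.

τ ≈ 6.45×10⁻⁹ N·m

Dipole moment p = qd = (1.85×10⁻¹¹ C)(6.60×10⁻⁴ m) = 1.221×10⁻¹⁴ C·m.
Torque on an electric dipole: τ = pE sinθ.
τ = (1.221×10⁻¹⁴)(6.45×10⁵)·sin55° = 6.451×10⁻⁹ N·m.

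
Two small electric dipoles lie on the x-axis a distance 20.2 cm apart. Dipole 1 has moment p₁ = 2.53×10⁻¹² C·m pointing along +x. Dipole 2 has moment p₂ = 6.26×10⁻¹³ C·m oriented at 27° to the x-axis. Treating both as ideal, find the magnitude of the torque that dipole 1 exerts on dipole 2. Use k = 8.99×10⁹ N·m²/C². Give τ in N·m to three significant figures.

The second dipole sits on the axis of the first, so the field there is axial: E₁ = 2kp₁/r³ along +x.
E₁ = 2(8.99×10⁹)(2.53×10⁻¹²)/(0.202)³ = 5.519 N/C.
Torque on the second dipole: τ = p₂ E₁ sinθ.
τ = (6.26×10⁻¹³)(5.519)·sin27° = 1.568×10⁻¹² N·m.

τ ≈ 1.57×10⁻¹² N·m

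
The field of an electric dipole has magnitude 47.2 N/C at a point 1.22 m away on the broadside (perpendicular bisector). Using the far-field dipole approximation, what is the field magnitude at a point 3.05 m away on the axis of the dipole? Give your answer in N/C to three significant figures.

E ≈ 6.04 N/C

Dipole fields scale as 1/r³ in the far field.
The axial field is twice the equatorial field at the same r, so the geometry factor is 2/1.
E₂ = E₁ · (2/1) · (r₁/r₂)³ = 47.2 · 2 · (1.22/3.05)³.
(r₁/r₂)³ = (0.4)³ = 0.064.
E₂ ≈ 6.042 N/C.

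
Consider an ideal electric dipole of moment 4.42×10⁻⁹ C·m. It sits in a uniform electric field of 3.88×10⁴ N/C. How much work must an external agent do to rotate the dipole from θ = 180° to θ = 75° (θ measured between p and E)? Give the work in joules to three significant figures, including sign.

W_ext = ΔU = U(θ₂) − U(θ₁) = −pE cosθ₂ − (−pE cosθ₁) = pE(cosθ₁ − cosθ₂).
W = (4.42×10⁻⁹)(3.88×10⁴)·(cos180° − cos75°) = (1.715×10⁻⁴)·(-1.2588) = -2.159×10⁻⁴ J.

W ≈ -2.16×10⁻⁴ J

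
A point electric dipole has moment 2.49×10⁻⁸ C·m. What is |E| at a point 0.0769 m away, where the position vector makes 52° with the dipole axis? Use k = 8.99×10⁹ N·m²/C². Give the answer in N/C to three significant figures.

At angle θ the dipole field magnitude is E = (kp/r³)·√(1 + 3cos²θ).
kp/r³ = (8.99×10⁹)(2.49×10⁻⁸) / (0.0769)³ = 4.922×10⁵ N/C.
√(1 + 3cos²52°) = √(1 + 3·0.3790) = √2.1371 ≈ 1.4619.
E ≈ 4.922×10⁵ × 1.462 = 7.196×10⁵ N/C.

E ≈ 7.20×10⁵ N/C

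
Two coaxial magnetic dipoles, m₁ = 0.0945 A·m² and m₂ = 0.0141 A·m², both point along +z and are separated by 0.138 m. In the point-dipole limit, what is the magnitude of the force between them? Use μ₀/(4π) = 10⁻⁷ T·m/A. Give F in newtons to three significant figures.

F ≈ 2.20×10⁻⁶ N

On-axis B of dipole 1: B = (μ₀/4π)·2m₁/r³. Force on dipole 2: F = m₂·dB/dr.
dB/dr = −(μ₀/4π)·6m₁/r⁴, so |F| = (μ₀/4π)·6m₁m₂/r⁴.
F = 6(10⁻⁷)(0.0945)(0.0141)/(0.138)⁴ = 2.204×10⁻⁶ N.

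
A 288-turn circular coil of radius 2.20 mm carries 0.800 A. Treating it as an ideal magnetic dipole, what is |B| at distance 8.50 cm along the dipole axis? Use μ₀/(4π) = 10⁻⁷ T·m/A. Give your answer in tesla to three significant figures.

m = NIA = NIπa² = 288·(0.800)·π·(0.00220)² = 0.003503 A·m².
On axis B = (μ₀/4π)·2m/r³.
B = 2·(10⁻⁷)·(0.003503) / (0.0850)³ = 1.141×10⁻⁶ T.

B ≈ 1.14×10⁻⁶ T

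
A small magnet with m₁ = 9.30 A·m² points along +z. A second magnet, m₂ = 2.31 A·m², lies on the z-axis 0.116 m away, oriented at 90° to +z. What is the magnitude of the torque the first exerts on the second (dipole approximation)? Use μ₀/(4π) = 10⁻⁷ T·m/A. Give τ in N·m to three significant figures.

τ ≈ 0.00275 N·m

Dipole B is on the axis of dipole A, so B₁ there is axial: B₁ = (μ₀/4π)·2m₁/r³ along +z.
B₁ = 2(10⁻⁷)(9.30)/(0.116)³ = 0.001192 T.
τ = m₂ B₁ sinθ.
τ = (2.31)(0.001192)·sin90° = 0.002753 N·m.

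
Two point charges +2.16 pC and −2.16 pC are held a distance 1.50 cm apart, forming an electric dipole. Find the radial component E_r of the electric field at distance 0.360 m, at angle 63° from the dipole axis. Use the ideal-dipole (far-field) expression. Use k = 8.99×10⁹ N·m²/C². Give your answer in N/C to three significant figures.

Dipole moment p = qd = (2.16×10⁻¹² C)(0.0150 m) = 3.24×10⁻¹⁴ C·m.
For a dipole, E_r = (2kp cosθ)/r³.
kp/r³ = (8.99×10⁹)(3.24×10⁻¹⁴)/(0.360)³ = 0.006243 N/C.
E_r = 2·0.006243·cos63° = 0.005669 N/C.

E_r ≈ 0.00567 N/C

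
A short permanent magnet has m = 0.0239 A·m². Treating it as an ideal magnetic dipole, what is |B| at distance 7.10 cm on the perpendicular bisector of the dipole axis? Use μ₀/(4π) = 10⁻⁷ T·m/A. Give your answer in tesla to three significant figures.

In the equatorial plane B = (μ₀/4π)·m/r³ (half the axial value).
B = (10⁻⁷)·(0.0239) / (0.0710)³ = 6.678×10⁻⁶ T.

B ≈ 6.68×10⁻⁶ T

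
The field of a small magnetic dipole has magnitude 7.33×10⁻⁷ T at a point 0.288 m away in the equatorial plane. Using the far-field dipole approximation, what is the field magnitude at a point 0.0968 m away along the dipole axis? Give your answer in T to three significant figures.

B ≈ 3.86×10⁻⁵ T

Dipole fields scale as 1/r³ in the far field.
The axial field is twice the equatorial field at the same r, so the geometry factor is 2/1.
B₂ = B₁ · (2/1) · (r₁/r₂)³ = 7.33×10⁻⁷ · 2 · (0.288/0.0968)³.
(r₁/r₂)³ = (2.975)³ = 26.34.
B₂ ≈ 3.861×10⁻⁵ T.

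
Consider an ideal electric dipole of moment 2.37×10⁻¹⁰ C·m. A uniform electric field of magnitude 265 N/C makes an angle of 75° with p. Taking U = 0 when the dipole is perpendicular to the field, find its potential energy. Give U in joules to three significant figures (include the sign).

U = −p·E = −pE cosθ.
U = −(2.37×10⁻¹⁰)(265)·cos75° = -1.626×10⁻⁸ J.

U ≈ -1.63×10⁻⁸ J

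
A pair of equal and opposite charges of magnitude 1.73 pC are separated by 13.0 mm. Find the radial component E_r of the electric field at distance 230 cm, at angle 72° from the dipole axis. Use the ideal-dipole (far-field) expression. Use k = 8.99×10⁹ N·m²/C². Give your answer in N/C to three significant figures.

Dipole moment p = qd = (1.73×10⁻¹² C)(0.0130 m) = 2.249×10⁻¹⁴ C·m.
For a dipole, E_r = (2kp cosθ)/r³.
kp/r³ = (8.99×10⁹)(2.249×10⁻¹⁴)/(2.30)³ = 1.662×10⁻⁵ N/C.
E_r = 2·1.662×10⁻⁵·cos72° = 1.027×10⁻⁵ N/C.

E_r ≈ 1.03×10⁻⁵ N/C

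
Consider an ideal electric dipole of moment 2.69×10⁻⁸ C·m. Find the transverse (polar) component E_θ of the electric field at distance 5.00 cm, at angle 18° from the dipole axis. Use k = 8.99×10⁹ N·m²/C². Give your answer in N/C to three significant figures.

For a dipole, E_θ = (kp sinθ)/r³.
kp/r³ = (8.99×10⁹)(2.69×10⁻⁸)/(0.0500)³ = 1.935×10⁶ N/C.
E_θ = 1.935×10⁶·sin18° = 5.978×10⁵ N/C.

E_θ ≈ 5.98×10⁵ N/C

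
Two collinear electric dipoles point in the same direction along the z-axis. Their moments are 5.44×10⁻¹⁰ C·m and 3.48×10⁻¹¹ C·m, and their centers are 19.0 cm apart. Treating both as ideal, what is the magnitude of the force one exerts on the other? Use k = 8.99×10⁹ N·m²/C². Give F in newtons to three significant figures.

F ≈ 7.84×10⁻⁷ N

On-axis field of dipole 1 at distance r: E = 2kp₁/r³. Force on dipole 2 is F = p₂·dE/dr (gradient along axis).
dE/dr = −6kp₁/r⁴, so |F| = 6kp₁p₂/r⁴ (attractive for aligned moments).
F = 6(8.99×10⁹)(5.44×10⁻¹⁰)(3.48×10⁻¹¹)/(0.190)⁴ = 7.836×10⁻⁷ N.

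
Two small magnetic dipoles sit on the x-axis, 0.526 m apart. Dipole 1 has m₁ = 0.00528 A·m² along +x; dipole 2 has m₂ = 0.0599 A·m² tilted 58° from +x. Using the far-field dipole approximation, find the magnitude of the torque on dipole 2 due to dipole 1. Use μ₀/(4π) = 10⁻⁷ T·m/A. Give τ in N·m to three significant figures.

τ ≈ 3.69×10⁻¹⁰ N·m

Dipole B is on the axis of dipole A, so B₁ there is axial: B₁ = (μ₀/4π)·2m₁/r³ along +x.
B₁ = 2(10⁻⁷)(0.00528)/(0.526)³ = 7.256×10⁻⁹ T.
τ = m₂ B₁ sinθ.
τ = (0.0599)(7.256×10⁻⁹)·sin58° = 3.686×10⁻¹⁰ N·m.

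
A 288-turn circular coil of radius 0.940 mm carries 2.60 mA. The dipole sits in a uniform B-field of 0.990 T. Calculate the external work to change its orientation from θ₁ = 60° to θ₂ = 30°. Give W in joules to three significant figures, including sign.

m = NIA = NIπa² = 288·(0.00260)·π·(9.40×10⁻⁴)² = 2.079×10⁻⁶ A·m².
W_ext = ΔU = −mB cosθ₂ + mB cosθ₁ = mB(cosθ₁ − cosθ₂).
W = (2.079×10⁻⁶)(0.990)·(cos60° − cos30°) = (2.058×10⁻⁶)·(-0.3660) = -7.534×10⁻⁷ J.

W ≈ -7.53×10⁻⁷ J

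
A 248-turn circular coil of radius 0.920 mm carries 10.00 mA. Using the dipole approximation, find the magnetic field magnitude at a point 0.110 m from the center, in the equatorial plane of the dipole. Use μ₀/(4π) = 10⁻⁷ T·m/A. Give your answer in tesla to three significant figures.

B ≈ 4.95×10⁻¹⁰ T

m = NIA = NIπa² = 248·(0.0100)·π·(9.20×10⁻⁴)² = 6.594×10⁻⁶ A·m².
In the equatorial plane B = (μ₀/4π)·m/r³ (half the axial value).
B = (10⁻⁷)·(6.594×10⁻⁶) / (0.110)³ = 4.954×10⁻¹⁰ T.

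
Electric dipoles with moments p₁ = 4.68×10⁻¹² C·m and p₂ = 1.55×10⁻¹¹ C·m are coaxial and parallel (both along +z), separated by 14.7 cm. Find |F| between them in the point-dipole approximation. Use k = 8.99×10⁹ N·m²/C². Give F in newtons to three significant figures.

F ≈ 8.38×10⁻⁹ N

On-axis field of dipole 1 at distance r: E = 2kp₁/r³. Force on dipole 2 is F = p₂·dE/dr (gradient along axis).
dE/dr = −6kp₁/r⁴, so |F| = 6kp₁p₂/r⁴ (attractive for aligned moments).
F = 6(8.99×10⁹)(4.68×10⁻¹²)(1.55×10⁻¹¹)/(0.147)⁴ = 8.380×10⁻⁹ N.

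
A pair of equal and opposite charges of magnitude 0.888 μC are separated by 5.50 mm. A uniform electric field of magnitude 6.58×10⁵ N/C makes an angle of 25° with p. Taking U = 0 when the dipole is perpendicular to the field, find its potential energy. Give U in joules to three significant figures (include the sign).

Dipole moment p = qd = (8.88×10⁻⁷ C)(0.00550 m) = 4.884×10⁻⁹ C·m.
U = −p·E = −pE cosθ.
U = −(4.884×10⁻⁹)(6.58×10⁵)·cos25° = -0.002913 J.

U ≈ -0.00291 J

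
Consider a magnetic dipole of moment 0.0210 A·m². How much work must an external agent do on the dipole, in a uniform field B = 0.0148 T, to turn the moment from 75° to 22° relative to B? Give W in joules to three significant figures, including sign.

W_ext = ΔU = −mB cosθ₂ + mB cosθ₁ = mB(cosθ₁ − cosθ₂).
W = (0.0210)(0.0148)·(cos75° − cos22°) = (3.108×10⁻⁴)·(-0.6684) = -2.077×10⁻⁴ J.

W ≈ -2.08×10⁻⁴ J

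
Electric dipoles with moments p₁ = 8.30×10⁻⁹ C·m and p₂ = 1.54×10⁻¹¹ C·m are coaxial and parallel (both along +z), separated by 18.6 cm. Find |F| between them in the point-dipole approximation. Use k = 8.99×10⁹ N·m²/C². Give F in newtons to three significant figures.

On-axis field of dipole 1 at distance r: E = 2kp₁/r³. Force on dipole 2 is F = p₂·dE/dr (gradient along axis).
dE/dr = −6kp₁/r⁴, so |F| = 6kp₁p₂/r⁴ (attractive for aligned moments).
F = 6(8.99×10⁹)(8.30×10⁻⁹)(1.54×10⁻¹¹)/(0.186)⁴ = 5.760×10⁻⁶ N.

F ≈ 5.76×10⁻⁶ N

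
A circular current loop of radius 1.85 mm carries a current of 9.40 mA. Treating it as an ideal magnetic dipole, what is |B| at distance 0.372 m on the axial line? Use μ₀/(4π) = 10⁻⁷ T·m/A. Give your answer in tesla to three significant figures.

B ≈ 3.93×10⁻¹³ T

Magnetic moment m = IA = Iπa² = (0.00940)·π·(0.00185)² = 1.011×10⁻⁷ A·m².
On axis B = (μ₀/4π)·2m/r³.
B = 2·(10⁻⁷)·(1.011×10⁻⁷) / (0.372)³ = 3.928×10⁻¹³ T.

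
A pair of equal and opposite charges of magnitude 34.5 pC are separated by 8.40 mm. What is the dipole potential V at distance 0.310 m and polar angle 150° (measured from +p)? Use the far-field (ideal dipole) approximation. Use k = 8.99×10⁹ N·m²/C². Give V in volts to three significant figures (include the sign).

Dipole moment p = qd = (3.45×10⁻¹¹ C)(0.00840 m) = 2.898×10⁻¹³ C·m.
The dipole potential is V = kp cosθ / r².
V = (8.99×10⁹)(2.898×10⁻¹³)·cos150° / (0.310)² = -0.02348 V.

V ≈ -0.0235 V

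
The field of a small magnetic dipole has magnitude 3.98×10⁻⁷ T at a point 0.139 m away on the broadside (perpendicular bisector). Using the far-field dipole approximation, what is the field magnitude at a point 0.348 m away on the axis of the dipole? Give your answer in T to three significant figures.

B ≈ 5.07×10⁻⁸ T

Dipole fields scale as 1/r³ in the far field.
The axial field is twice the equatorial field at the same r, so the geometry factor is 2/1.
B₂ = B₁ · (2/1) · (r₁/r₂)³ = 3.98×10⁻⁷ · 2 · (0.139/0.348)³.
(r₁/r₂)³ = (0.3994)³ = 0.06372.
B₂ ≈ 5.072×10⁻⁸ T.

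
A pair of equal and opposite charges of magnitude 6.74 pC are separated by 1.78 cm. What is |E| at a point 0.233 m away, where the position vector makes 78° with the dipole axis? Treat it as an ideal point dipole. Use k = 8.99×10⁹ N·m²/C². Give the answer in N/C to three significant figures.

E ≈ 0.0906 N/C

Dipole moment p = qd = (6.74×10⁻¹² C)(0.0178 m) = 1.20×10⁻¹³ C·m.
At angle θ the dipole field magnitude is E = (kp/r³)·√(1 + 3cos²θ).
kp/r³ = (8.99×10⁹)(1.20×10⁻¹³) / (0.233)³ = 0.08529 N/C.
√(1 + 3cos²78°) = √(1 + 3·0.0432) = √1.1297 ≈ 1.0629.
E ≈ 0.08529 × 1.063 = 0.09065 N/C.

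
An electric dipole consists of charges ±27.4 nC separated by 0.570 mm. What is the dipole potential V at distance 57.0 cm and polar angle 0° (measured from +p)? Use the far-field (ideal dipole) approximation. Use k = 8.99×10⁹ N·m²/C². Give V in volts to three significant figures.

V ≈ 0.432 V

Dipole moment p = qd = (2.74×10⁻⁸ C)(5.70×10⁻⁴ m) = 1.562×10⁻¹¹ C·m.
The dipole potential is V = kp cosθ / r².
V = (8.99×10⁹)(1.562×10⁻¹¹)·cos0° / (0.570)² = 0.4322 V.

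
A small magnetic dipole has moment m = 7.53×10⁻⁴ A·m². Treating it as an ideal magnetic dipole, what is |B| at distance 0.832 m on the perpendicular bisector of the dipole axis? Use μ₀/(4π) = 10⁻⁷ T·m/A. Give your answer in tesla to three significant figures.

B ≈ 1.31×10⁻¹⁰ T

In the equatorial plane B = (μ₀/4π)·m/r³ (half the axial value).
B = (10⁻⁷)·(7.53×10⁻⁴) / (0.832)³ = 1.307×10⁻¹⁰ T.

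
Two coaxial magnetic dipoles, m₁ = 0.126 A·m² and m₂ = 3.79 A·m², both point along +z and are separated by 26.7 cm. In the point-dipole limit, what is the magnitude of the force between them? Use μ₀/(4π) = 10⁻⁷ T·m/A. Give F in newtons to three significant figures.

F ≈ 5.64×10⁻⁵ N

On-axis B of dipole 1: B = (μ₀/4π)·2m₁/r³. Force on dipole 2: F = m₂·dB/dr.
dB/dr = −(μ₀/4π)·6m₁/r⁴, so |F| = (μ₀/4π)·6m₁m₂/r⁴.
F = 6(10⁻⁷)(0.126)(3.79)/(0.267)⁴ = 5.638×10⁻⁵ N.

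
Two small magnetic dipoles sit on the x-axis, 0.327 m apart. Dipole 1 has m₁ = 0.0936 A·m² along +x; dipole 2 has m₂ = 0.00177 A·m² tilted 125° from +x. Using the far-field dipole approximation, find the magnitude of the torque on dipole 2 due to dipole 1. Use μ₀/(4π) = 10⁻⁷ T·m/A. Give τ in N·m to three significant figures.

τ ≈ 7.76×10⁻¹⁰ N·m

Dipole B is on the axis of dipole A, so B₁ there is axial: B₁ = (μ₀/4π)·2m₁/r³ along +x.
B₁ = 2(10⁻⁷)(0.0936)/(0.327)³ = 5.354×10⁻⁷ T.
τ = m₂ B₁ sinθ.
τ = (0.00177)(5.354×10⁻⁷)·sin125° = 7.762×10⁻¹⁰ N·m.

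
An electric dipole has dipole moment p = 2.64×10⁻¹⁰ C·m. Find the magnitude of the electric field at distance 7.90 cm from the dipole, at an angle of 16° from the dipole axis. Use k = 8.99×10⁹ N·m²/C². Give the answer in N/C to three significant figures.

At angle θ the dipole field magnitude is E = (kp/r³)·√(1 + 3cos²θ).
kp/r³ = (8.99×10⁹)(2.64×10⁻¹⁰) / (0.0790)³ = 4814 N/C.
√(1 + 3cos²16°) = √(1 + 3·0.9240) = √3.7721 ≈ 1.9422.
E ≈ 4814 × 1.942 = 9349 N/C.

E ≈ 9350 N/C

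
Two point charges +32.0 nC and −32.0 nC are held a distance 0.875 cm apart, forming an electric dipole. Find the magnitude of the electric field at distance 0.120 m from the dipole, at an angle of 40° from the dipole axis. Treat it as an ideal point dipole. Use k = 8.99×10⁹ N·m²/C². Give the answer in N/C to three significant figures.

E ≈ 2420 N/C

Dipole moment p = qd = (3.20×10⁻⁸ C)(0.00875 m) = 2.80×10⁻¹⁰ C·m.
At angle θ the dipole field magnitude is E = (kp/r³)·√(1 + 3cos²θ).
kp/r³ = (8.99×10⁹)(2.80×10⁻¹⁰) / (0.120)³ = 1457 N/C.
√(1 + 3cos²40°) = √(1 + 3·0.5868) = √2.7605 ≈ 1.6615.
E ≈ 1457 × 1.661 = 2420 N/C.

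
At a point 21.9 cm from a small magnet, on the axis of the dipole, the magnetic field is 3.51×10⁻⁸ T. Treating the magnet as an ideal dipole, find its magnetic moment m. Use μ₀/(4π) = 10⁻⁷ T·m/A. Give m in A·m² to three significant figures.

m ≈ 0.00184 A·m²

On axis B = (μ₀/4π)·2m/r³, so m = Br³·4π/(μ₀·2).
m = (3.51×10⁻⁸)·(0.219)³ / (2·10⁻⁷) = 0.001843 A·m².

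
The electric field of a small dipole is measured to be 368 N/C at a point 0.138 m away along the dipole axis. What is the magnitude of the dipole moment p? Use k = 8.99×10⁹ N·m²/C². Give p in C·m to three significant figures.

On axis E = 2kp/r³, so p = Er³/(2k).
p = (368)·(0.138)³ / (2·8.99×10⁹) = 5.379×10⁻¹¹ C·m.

p ≈ 5.38×10⁻¹¹ C·m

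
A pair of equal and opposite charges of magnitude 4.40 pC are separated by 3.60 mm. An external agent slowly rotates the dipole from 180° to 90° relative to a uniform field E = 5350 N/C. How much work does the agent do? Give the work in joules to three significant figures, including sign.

Dipole moment p = qd = (4.40×10⁻¹² C)(0.00360 m) = 1.584×10⁻¹⁴ C·m.
W_ext = ΔU = U(θ₂) − U(θ₁) = −pE cosθ₂ − (−pE cosθ₁) = pE(cosθ₁ − cosθ₂).
W = (1.584×10⁻¹⁴)(5350)·(cos180° − cos90°) = (8.474×10⁻¹¹)·(-1.0000) = -8.474×10⁻¹¹ J.

W ≈ -8.47×10⁻¹¹ J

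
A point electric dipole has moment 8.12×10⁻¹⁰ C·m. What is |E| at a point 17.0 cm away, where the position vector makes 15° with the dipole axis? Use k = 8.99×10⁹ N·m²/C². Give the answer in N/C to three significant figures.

E ≈ 2900 N/C

At angle θ the dipole field magnitude is E = (kp/r³)·√(1 + 3cos²θ).
kp/r³ = (8.99×10⁹)(8.12×10⁻¹⁰) / (0.170)³ = 1486 N/C.
√(1 + 3cos²15°) = √(1 + 3·0.9330) = √3.7990 ≈ 1.9491.
E ≈ 1486 × 1.949 = 2896 N/C.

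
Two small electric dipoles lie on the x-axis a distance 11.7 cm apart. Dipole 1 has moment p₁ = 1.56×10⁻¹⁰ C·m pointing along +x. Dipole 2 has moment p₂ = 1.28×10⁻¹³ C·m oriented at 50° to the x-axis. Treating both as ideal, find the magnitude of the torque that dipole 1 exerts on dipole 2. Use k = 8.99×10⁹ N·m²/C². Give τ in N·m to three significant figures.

τ ≈ 1.72×10⁻¹⁰ N·m

The second dipole sits on the axis of the first, so the field there is axial: E₁ = 2kp₁/r³ along +x.
E₁ = 2(8.99×10⁹)(1.56×10⁻¹⁰)/(0.117)³ = 1751 N/C.
Torque on the second dipole: τ = p₂ E₁ sinθ.
τ = (1.28×10⁻¹³)(1751)·sin50° = 1.717×10⁻¹⁰ N·m.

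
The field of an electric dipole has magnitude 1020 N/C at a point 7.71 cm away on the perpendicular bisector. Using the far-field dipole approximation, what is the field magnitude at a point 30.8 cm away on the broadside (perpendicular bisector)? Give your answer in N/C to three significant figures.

Dipole fields scale as 1/r³ in the far field; the geometry is the same at both points.
E₂ = E₁ · (r₁/r₂)³ = 1020 · (7.71/30.8)³.
(r₁/r₂)³ = (0.2503)³ = 0.01569.
E₂ ≈ 16.00 N/C.

E ≈ 16.0 N/C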